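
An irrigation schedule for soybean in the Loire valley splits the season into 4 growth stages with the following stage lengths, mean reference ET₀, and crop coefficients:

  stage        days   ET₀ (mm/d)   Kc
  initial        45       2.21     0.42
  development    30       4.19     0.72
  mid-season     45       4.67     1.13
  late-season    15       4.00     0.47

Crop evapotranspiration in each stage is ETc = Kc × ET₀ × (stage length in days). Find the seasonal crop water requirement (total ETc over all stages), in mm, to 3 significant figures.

398 mm

initial: 0.42 × 2.21 × 45 = 41.77 mm
development: 0.72 × 4.19 × 30 = 90.50 mm
mid-season: 1.13 × 4.67 × 45 = 237.47 mm
late-season: 0.47 × 4.00 × 15 = 28.20 mm
Seasonal total = 397.94 mm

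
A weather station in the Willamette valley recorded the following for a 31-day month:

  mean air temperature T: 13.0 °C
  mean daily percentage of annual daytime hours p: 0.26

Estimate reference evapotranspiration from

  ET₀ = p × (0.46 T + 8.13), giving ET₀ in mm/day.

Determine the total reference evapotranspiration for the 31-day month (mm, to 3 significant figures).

114 mm

ET₀ = 0.26 × (0.46 × 13.0 + 8.13) = 0.26 × 14.110 = 3.6686 mm/d
Monthly total = 3.6686 × 31 = 113.727 mm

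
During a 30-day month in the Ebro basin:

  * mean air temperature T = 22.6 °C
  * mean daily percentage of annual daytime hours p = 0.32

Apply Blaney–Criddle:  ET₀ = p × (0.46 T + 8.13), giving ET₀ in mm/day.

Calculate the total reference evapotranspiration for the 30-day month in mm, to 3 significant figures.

178 mm

ET₀ = 0.32 × (0.46 × 22.6 + 8.13) = 0.32 × 18.526 = 5.9283 mm/d
Monthly total = 5.9283 × 30 = 177.849 mm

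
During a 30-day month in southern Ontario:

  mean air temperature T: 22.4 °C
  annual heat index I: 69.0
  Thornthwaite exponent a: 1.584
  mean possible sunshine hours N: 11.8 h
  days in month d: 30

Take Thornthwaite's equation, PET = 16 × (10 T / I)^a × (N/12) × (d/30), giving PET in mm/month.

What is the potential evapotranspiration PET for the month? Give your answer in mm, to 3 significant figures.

102 mm

10T/I = 10 × 22.4 / 69.0 = 3.2464
(10T/I)^a = 3.2464^1.584 = 6.4574
Uncorrected PET = 16 × 6.4574 = 103.318 mm
Correction = (N/12)(d/30) = (11.8/12)(30/30) = 0.9833
PET = 103.318 × 0.9833 = 101.593 mm/month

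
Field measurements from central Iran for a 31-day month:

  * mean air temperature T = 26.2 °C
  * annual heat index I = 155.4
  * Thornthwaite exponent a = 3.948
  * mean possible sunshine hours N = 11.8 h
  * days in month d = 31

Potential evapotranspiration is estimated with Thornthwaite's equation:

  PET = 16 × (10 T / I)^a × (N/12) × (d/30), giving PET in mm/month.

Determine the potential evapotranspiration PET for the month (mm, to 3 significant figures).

128 mm

10T/I = 10 × 26.2 / 155.4 = 1.6860
(10T/I)^a = 1.6860^3.948 = 7.8638
Uncorrected PET = 16 × 7.8638 = 125.821 mm
Correction = (N/12)(d/30) = (11.8/12)(31/30) = 1.0161
PET = 125.821 × 1.0161 = 127.847 mm/month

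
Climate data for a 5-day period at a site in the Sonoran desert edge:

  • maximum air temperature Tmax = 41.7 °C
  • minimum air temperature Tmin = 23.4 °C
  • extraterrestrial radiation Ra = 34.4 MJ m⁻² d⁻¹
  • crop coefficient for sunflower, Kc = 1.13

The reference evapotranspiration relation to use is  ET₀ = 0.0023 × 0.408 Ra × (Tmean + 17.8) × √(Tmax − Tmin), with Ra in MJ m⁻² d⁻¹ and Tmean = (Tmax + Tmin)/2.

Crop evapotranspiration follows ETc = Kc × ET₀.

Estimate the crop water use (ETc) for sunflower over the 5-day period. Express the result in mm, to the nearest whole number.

Tmean = (41.7 + 23.4)/2 = 32.55 °C
0.408 Ra = 0.408 × 34.4 = 14.0352 mm/d equivalent
ET₀ = 0.0023 × 14.0352 × (32.55 + 17.8) × √18.3 = 0.0023 × 14.0352 × 50.35 × 4.2778 = 6.9529 mm/d
ETc = Kc × ET₀ = 1.13 × 6.9529 = 7.8568 mm/d
Over 5 days: 7.8568 × 5 = 39.284 mm

39 mm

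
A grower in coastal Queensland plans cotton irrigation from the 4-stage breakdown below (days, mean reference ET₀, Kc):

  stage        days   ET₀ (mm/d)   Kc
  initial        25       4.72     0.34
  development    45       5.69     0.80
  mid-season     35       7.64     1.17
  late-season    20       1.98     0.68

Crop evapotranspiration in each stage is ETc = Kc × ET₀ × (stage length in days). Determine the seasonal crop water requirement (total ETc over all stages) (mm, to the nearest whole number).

initial: 0.34 × 4.72 × 25 = 40.12 mm
development: 0.80 × 5.69 × 45 = 204.84 mm
mid-season: 1.17 × 7.64 × 35 = 312.86 mm
late-season: 0.68 × 1.98 × 20 = 26.93 mm
Seasonal total = 584.75 mm

585 mm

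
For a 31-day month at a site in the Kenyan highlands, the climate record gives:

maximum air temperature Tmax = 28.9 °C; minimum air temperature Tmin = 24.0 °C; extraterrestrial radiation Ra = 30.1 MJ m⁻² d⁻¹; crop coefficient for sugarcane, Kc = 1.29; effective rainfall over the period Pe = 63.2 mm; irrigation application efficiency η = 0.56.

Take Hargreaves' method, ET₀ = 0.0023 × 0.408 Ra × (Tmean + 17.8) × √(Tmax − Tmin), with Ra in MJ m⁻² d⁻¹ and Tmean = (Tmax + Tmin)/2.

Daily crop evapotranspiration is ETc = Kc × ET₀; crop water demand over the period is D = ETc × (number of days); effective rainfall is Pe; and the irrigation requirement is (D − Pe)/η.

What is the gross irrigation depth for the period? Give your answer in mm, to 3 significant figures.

Tmean = (28.9 + 24.0)/2 = 26.45 °C
0.408 Ra = 0.408 × 30.1 = 12.2808 mm/d equivalent
ET₀ = 0.0023 × 12.2808 × (26.45 + 17.8) × √4.9 = 0.0023 × 12.2808 × 44.25 × 2.2136 = 2.7667 mm/d
ETc = Kc × ET₀ = 1.29 × 2.7667 = 3.5690 mm/d
Crop demand D = ETc × 31 d = 3.5690 × 31 = 110.639 mm
D − Pe = 110.639 − 63.2 = 47.439 mm
Gross irrigation = 47.439 / 0.56 = 84.713 mm

84.7 mm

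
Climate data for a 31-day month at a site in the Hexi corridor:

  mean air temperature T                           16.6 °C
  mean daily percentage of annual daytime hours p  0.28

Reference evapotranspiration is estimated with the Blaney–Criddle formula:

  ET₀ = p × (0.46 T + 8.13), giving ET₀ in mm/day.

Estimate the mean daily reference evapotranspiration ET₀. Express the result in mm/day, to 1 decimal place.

4.4 mm/day

ET₀ = 0.28 × (0.46 × 16.6 + 8.13) = 0.28 × 15.766 = 4.4145 mm/d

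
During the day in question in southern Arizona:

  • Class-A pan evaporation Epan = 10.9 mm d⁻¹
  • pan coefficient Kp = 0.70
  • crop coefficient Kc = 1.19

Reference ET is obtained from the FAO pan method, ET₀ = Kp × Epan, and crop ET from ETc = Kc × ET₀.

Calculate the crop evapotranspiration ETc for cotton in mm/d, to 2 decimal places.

ET₀ = 0.70 × 10.9 = 7.6300 mm/d
ETc = Kc × ET₀ = 1.19 × 7.6300 = 9.0797 mm/d

9.08 mm/d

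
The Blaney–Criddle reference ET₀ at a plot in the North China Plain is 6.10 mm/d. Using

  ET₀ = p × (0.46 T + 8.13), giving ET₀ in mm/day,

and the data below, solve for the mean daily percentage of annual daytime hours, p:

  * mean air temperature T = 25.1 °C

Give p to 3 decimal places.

0.310

p = ET₀ / (0.46 T + 8.13) = 6.10 / (0.46 × 25.1 + 8.13) = 6.10 / 19.676 = 0.3100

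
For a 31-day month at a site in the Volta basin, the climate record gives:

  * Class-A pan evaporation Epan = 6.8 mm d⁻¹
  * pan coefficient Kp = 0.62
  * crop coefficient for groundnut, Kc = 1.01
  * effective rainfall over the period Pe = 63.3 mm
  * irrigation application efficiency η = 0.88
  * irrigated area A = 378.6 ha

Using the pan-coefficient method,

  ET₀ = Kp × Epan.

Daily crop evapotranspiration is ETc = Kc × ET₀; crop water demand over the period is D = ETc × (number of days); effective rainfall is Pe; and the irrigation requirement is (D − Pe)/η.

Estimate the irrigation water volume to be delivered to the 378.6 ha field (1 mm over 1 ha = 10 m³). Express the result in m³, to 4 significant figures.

295600 m³

ET₀ = 0.62 × 6.8 = 4.2160 mm/d
ETc = Kc × ET₀ = 1.01 × 4.2160 = 4.2582 mm/d
Crop demand D = ETc × 31 d = 4.2582 × 31 = 132.004 mm
D − Pe = 132.004 − 63.3 = 68.704 mm
Gross irrigation = 68.704 / 0.88 = 78.073 mm
Volume = 78.073 mm × 378.6 ha × 10 = 295584.4 m³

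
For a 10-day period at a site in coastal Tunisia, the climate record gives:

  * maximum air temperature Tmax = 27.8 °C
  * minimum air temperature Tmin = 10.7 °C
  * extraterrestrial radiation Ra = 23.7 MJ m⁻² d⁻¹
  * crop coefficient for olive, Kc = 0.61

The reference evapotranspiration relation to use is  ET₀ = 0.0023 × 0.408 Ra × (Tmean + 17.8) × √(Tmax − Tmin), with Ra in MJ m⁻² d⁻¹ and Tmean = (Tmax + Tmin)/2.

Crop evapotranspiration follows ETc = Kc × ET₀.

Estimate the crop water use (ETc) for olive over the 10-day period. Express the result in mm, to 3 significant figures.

Tmean = (27.8 + 10.7)/2 = 19.25 °C
0.408 Ra = 0.408 × 23.7 = 9.6696 mm/d equivalent
ET₀ = 0.0023 × 9.6696 × (19.25 + 17.8) × √17.1 = 0.0023 × 9.6696 × 37.05 × 4.1352 = 3.4074 mm/d
ETc = Kc × ET₀ = 0.61 × 3.4074 = 2.0785 mm/d
Over 10 days: 2.0785 × 10 = 20.785 mm

20.8 mm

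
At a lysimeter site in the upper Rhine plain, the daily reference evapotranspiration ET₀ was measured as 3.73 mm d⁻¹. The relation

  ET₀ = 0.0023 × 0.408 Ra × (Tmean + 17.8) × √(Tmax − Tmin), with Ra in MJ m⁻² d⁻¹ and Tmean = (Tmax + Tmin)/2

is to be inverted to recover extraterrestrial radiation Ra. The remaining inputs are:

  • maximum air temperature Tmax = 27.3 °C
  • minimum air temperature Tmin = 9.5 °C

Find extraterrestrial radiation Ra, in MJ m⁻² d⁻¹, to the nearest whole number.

Tmean = (27.3+9.5)/2 = 18.40 °C; ΔT = 17.8
Ra = ET₀ / [0.0023 × 0.408 × (Tmean+17.8) × √ΔT]
   = 3.73 / (0.0023 × 0.408 × 36.20 × 4.2190) = 26.026 MJ m⁻² d⁻¹

26 MJ m⁻² d⁻¹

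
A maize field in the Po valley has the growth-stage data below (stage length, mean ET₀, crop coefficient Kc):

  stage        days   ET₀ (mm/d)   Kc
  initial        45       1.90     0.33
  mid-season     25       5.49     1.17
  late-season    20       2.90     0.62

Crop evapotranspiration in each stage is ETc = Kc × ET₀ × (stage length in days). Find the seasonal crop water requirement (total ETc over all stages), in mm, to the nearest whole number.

225 mm

initial: 0.33 × 1.90 × 45 = 28.22 mm
mid-season: 1.17 × 5.49 × 25 = 160.58 mm
late-season: 0.62 × 2.90 × 20 = 35.96 mm
Seasonal total = 224.76 mm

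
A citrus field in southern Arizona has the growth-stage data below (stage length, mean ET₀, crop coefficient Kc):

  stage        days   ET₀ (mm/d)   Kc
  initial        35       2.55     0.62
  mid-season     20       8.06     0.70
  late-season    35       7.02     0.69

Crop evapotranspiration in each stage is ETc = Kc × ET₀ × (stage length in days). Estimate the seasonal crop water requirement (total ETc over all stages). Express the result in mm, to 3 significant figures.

initial: 0.62 × 2.55 × 35 = 55.34 mm
mid-season: 0.70 × 8.06 × 20 = 112.84 mm
late-season: 0.69 × 7.02 × 35 = 169.53 mm
Seasonal total = 337.71 mm

338 mm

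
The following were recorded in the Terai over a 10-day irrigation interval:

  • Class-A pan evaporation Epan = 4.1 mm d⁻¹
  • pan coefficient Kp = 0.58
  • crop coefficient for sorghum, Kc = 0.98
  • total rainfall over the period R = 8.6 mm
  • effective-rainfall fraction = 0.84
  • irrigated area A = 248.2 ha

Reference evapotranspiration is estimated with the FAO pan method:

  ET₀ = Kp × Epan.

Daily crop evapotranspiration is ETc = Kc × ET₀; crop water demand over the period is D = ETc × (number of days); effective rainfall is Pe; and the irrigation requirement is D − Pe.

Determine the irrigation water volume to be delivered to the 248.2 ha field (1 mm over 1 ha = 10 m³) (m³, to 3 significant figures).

ET₀ = 0.58 × 4.1 = 2.3780 mm/d
ETc = Kc × ET₀ = 0.98 × 2.3780 = 2.3304 mm/d
Crop demand D = ETc × 10 d = 2.3304 × 10 = 23.304 mm
Pe = 0.84 × 8.6 = 7.224 mm
D − Pe = 23.304 − 7.224 = 16.080 mm
Volume = 16.080 mm × 248.2 ha × 10 = 39910.6 m³

39900 m³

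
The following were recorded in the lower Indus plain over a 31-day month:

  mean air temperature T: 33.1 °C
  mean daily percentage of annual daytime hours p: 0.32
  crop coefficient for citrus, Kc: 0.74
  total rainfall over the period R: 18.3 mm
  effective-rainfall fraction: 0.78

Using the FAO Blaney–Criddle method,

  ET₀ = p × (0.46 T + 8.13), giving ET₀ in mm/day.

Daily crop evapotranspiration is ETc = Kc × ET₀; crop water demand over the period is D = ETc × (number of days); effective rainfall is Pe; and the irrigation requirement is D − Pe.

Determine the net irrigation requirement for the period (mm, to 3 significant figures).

157 mm

ET₀ = 0.32 × (0.46 × 33.1 + 8.13) = 0.32 × 23.356 = 7.4739 mm/d
ETc = Kc × ET₀ = 0.74 × 7.4739 = 5.5307 mm/d
Crop demand D = ETc × 31 d = 5.5307 × 31 = 171.452 mm
Pe = 0.78 × 18.3 = 14.274 mm
D − Pe = 171.452 − 14.274 = 157.178 mm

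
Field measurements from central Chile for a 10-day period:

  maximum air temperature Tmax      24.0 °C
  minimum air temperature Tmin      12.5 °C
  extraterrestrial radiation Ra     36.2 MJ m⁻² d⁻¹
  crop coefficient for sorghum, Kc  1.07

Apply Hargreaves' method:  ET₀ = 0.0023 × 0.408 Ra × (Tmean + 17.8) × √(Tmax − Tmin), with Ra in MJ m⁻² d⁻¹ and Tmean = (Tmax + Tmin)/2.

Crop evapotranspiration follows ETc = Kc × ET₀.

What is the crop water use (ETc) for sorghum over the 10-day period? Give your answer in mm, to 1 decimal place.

44.4 mm

Tmean = (24.0 + 12.5)/2 = 18.25 °C
0.408 Ra = 0.408 × 36.2 = 14.7696 mm/d equivalent
ET₀ = 0.0023 × 14.7696 × (18.25 + 17.8) × √11.5 = 0.0023 × 14.7696 × 36.05 × 3.3912 = 4.1529 mm/d
ETc = Kc × ET₀ = 1.07 × 4.1529 = 4.4436 mm/d
Over 10 days: 4.4436 × 10 = 44.436 mm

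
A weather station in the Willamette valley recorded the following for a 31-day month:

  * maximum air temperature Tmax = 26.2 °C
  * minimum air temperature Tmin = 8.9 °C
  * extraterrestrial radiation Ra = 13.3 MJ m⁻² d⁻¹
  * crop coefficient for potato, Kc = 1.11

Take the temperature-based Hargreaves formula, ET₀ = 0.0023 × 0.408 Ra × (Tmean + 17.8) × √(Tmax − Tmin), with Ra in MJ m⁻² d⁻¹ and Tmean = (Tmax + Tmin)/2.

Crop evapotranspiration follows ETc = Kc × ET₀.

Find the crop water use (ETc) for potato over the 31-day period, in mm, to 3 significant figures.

Tmean = (26.2 + 8.9)/2 = 17.55 °C
0.408 Ra = 0.408 × 13.3 = 5.4264 mm/d equivalent
ET₀ = 0.0023 × 5.4264 × (17.55 + 17.8) × √17.3 = 0.0023 × 5.4264 × 35.35 × 4.1593 = 1.8351 mm/d
ETc = Kc × ET₀ = 1.11 × 1.8351 = 2.0370 mm/d
Over 31 days: 2.0370 × 31 = 63.147 mm

63.1 mm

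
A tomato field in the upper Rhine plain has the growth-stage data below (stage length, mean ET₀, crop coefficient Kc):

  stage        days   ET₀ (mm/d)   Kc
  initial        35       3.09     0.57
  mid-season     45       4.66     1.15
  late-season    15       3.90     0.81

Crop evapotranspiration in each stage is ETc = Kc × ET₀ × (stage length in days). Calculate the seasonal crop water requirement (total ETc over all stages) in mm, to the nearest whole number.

initial: 0.57 × 3.09 × 35 = 61.65 mm
mid-season: 1.15 × 4.66 × 45 = 241.16 mm
late-season: 0.81 × 3.90 × 15 = 47.39 mm
Seasonal total = 350.20 mm

350 mm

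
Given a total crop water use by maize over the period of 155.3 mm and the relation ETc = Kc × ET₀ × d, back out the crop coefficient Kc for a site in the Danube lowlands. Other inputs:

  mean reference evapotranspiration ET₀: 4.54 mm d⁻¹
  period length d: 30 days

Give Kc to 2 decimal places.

1.14

ETc = Kc × ET₀ × d  ⇒  Kc = ETc / (ET₀ × d)
Kc = 155.3 / (4.54 × 30) = 155.3 / 136.20 = 1.1402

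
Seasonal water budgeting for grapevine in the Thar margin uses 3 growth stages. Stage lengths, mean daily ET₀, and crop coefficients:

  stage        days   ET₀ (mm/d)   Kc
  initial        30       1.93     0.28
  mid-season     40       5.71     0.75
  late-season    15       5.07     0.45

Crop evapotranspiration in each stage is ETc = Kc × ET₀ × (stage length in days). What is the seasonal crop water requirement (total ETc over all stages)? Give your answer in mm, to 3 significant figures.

222 mm

initial: 0.28 × 1.93 × 30 = 16.21 mm
mid-season: 0.75 × 5.71 × 40 = 171.30 mm
late-season: 0.45 × 5.07 × 15 = 34.22 mm
Seasonal total = 221.73 mm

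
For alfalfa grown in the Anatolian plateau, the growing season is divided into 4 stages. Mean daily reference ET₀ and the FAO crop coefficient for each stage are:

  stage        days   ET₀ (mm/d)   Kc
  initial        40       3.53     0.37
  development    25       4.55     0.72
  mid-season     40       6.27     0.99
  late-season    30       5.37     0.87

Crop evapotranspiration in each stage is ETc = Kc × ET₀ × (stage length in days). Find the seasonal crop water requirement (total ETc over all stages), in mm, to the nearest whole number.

523 mm

initial: 0.37 × 3.53 × 40 = 52.24 mm
development: 0.72 × 4.55 × 25 = 81.90 mm
mid-season: 0.99 × 6.27 × 40 = 248.29 mm
late-season: 0.87 × 5.37 × 30 = 140.16 mm
Seasonal total = 522.59 mm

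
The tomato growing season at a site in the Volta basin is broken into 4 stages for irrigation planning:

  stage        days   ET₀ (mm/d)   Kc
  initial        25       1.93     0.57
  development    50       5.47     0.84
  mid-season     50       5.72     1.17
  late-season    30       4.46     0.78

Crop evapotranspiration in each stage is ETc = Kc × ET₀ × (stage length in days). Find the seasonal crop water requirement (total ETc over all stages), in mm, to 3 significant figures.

initial: 0.57 × 1.93 × 25 = 27.50 mm
development: 0.84 × 5.47 × 50 = 229.74 mm
mid-season: 1.17 × 5.72 × 50 = 334.62 mm
late-season: 0.78 × 4.46 × 30 = 104.36 mm
Seasonal total = 696.22 mm

696 mm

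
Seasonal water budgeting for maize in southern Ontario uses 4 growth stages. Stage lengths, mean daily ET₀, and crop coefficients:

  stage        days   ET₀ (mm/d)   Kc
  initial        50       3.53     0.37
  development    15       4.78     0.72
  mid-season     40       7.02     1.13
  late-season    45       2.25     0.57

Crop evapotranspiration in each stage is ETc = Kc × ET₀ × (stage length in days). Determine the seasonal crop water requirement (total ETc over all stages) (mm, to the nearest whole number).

initial: 0.37 × 3.53 × 50 = 65.31 mm
development: 0.72 × 4.78 × 15 = 51.62 mm
mid-season: 1.13 × 7.02 × 40 = 317.30 mm
late-season: 0.57 × 2.25 × 45 = 57.71 mm
Seasonal total = 491.94 mm

492 mm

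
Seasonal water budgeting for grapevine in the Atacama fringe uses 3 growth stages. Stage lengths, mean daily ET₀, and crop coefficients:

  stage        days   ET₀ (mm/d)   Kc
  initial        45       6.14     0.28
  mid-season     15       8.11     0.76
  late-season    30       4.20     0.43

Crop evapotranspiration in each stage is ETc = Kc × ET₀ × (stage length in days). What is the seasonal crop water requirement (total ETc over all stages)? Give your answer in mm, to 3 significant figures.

224 mm

initial: 0.28 × 6.14 × 45 = 77.36 mm
mid-season: 0.76 × 8.11 × 15 = 92.45 mm
late-season: 0.43 × 4.20 × 30 = 54.18 mm
Seasonal total = 223.99 mm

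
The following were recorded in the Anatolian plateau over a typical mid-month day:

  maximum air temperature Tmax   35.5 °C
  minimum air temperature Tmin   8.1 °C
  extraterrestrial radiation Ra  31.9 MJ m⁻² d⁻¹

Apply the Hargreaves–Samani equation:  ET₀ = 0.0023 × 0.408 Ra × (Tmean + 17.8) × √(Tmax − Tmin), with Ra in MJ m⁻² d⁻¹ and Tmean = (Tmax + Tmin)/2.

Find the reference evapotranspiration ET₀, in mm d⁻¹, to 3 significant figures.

6.21 mm d⁻¹

Tmean = (35.5 + 8.1)/2 = 21.80 °C
0.408 Ra = 0.408 × 31.9 = 13.0152 mm/d equivalent
ET₀ = 0.0023 × 13.0152 × (21.80 + 17.8) × √27.4 = 0.0023 × 13.0152 × 39.60 × 5.2345 = 6.2051 mm/d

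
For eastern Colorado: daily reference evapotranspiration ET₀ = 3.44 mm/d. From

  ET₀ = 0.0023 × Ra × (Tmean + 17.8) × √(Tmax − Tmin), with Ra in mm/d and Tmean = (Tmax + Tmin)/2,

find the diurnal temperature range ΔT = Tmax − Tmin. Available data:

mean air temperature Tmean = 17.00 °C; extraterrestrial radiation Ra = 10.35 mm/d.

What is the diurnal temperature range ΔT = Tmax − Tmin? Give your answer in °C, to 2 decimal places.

√ΔT = ET₀ / [0.0023 × Ra × (Tmean+17.8)] = 3.44 / (0.0023 × 10.35 × 34.80) = 4.1525
ΔT = 4.1525² = 17.243 °C

17.24 °C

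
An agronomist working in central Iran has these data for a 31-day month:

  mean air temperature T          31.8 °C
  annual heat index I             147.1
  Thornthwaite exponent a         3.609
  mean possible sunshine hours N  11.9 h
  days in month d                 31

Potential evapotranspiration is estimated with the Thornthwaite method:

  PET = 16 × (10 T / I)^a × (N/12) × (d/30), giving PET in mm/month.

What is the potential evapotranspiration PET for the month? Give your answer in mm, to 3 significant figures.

265 mm

10T/I = 10 × 31.8 / 147.1 = 2.1618
(10T/I)^a = 2.1618^3.609 = 16.1566
Uncorrected PET = 16 × 16.1566 = 258.506 mm
Correction = (N/12)(d/30) = (11.9/12)(31/30) = 1.0247
PET = 258.506 × 1.0247 = 264.891 mm/month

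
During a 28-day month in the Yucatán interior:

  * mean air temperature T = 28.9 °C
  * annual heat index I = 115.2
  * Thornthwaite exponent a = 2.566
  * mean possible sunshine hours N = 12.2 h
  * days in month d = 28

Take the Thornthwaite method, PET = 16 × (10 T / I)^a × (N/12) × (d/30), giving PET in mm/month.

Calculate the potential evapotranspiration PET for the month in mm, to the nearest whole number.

161 mm

10T/I = 10 × 28.9 / 115.2 = 2.5087
(10T/I)^a = 2.5087^2.566 = 10.5922
Uncorrected PET = 16 × 10.5922 = 169.475 mm
Correction = (N/12)(d/30) = (12.2/12)(28/30) = 0.9489
PET = 169.475 × 0.9489 = 160.815 mm/month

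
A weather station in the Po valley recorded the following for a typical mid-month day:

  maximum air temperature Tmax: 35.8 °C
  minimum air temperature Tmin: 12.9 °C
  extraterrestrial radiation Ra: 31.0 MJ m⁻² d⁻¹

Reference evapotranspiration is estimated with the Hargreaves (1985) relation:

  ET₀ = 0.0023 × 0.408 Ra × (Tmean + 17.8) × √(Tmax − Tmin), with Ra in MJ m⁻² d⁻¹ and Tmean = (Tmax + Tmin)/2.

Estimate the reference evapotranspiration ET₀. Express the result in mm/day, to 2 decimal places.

5.87 mm/day

Tmean = (35.8 + 12.9)/2 = 24.35 °C
0.408 Ra = 0.408 × 31.0 = 12.6480 mm/d equivalent
ET₀ = 0.0023 × 12.6480 × (24.35 + 17.8) × √22.9 = 0.0023 × 12.6480 × 42.15 × 4.7854 = 5.8677 mm/d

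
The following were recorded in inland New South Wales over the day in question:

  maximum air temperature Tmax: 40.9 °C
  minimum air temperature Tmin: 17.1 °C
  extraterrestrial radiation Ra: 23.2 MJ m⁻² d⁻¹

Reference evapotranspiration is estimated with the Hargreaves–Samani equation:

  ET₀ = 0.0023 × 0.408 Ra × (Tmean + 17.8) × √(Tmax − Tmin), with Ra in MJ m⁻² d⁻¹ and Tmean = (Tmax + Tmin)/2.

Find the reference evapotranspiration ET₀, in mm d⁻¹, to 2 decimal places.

4.97 mm d⁻¹

Tmean = (40.9 + 17.1)/2 = 29.00 °C
0.408 Ra = 0.408 × 23.2 = 9.4656 mm/d equivalent
ET₀ = 0.0023 × 9.4656 × (29.00 + 17.8) × √23.8 = 0.0023 × 9.4656 × 46.80 × 4.8785 = 4.9706 mm/d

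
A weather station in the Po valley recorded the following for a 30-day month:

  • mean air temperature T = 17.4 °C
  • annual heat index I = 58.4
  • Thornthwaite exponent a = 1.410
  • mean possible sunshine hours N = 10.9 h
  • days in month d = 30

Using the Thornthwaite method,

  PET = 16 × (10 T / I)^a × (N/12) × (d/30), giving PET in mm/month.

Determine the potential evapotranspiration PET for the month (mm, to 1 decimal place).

10T/I = 10 × 17.4 / 58.4 = 2.9795
(10T/I)^a = 2.9795^1.410 = 4.6617
Uncorrected PET = 16 × 4.6617 = 74.587 mm
Correction = (N/12)(d/30) = (10.9/12)(30/30) = 0.9083
PET = 74.587 × 0.9083 = 67.747 mm/month

67.7 mm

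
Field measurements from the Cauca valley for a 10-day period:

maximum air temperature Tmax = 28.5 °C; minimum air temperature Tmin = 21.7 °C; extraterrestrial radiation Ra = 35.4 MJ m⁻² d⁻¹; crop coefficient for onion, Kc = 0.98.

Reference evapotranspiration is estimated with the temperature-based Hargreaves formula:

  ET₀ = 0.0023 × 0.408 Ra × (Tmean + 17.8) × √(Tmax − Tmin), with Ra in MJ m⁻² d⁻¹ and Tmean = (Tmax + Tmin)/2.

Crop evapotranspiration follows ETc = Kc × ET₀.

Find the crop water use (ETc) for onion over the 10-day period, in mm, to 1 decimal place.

36.4 mm

Tmean = (28.5 + 21.7)/2 = 25.10 °C
0.408 Ra = 0.408 × 35.4 = 14.4432 mm/d equivalent
ET₀ = 0.0023 × 14.4432 × (25.10 + 17.8) × √6.8 = 0.0023 × 14.4432 × 42.90 × 2.6077 = 3.7163 mm/d
ETc = Kc × ET₀ = 0.98 × 3.7163 = 3.6420 mm/d
Over 10 days: 3.6420 × 10 = 36.420 mm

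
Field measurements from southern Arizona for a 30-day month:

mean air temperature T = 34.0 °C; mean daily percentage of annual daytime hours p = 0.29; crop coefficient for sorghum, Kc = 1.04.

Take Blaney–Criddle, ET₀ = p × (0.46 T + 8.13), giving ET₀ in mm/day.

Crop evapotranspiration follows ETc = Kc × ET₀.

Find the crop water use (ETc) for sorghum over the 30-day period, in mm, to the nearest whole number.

ET₀ = 0.29 × (0.46 × 34.0 + 8.13) = 0.29 × 23.770 = 6.8933 mm/d
ETc = Kc × ET₀ = 1.04 × 6.8933 = 7.1690 mm/d
Over 30 days: 7.1690 × 30 = 215.070 mm

215 mm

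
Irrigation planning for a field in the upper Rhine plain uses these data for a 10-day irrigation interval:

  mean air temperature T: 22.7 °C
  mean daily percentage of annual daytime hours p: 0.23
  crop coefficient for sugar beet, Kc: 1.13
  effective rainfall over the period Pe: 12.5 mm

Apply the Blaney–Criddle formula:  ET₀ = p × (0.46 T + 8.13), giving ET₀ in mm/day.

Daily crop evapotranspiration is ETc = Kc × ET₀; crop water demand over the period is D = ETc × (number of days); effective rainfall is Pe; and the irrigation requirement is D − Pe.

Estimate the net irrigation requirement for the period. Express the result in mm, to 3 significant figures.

35.8 mm

ET₀ = 0.23 × (0.46 × 22.7 + 8.13) = 0.23 × 18.572 = 4.2716 mm/d
ETc = Kc × ET₀ = 1.13 × 4.2716 = 4.8269 mm/d
Crop demand D = ETc × 10 d = 4.8269 × 10 = 48.269 mm
D − Pe = 48.269 − 12.5 = 35.769 mm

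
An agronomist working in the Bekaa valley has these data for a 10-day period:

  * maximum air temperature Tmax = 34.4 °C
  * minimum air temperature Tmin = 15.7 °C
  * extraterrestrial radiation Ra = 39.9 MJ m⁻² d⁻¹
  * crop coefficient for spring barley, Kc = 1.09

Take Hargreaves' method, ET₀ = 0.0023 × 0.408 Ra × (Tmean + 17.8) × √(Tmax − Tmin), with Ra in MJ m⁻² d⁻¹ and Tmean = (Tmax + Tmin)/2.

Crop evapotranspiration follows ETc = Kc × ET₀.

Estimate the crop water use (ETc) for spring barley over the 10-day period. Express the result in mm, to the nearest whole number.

76 mm

Tmean = (34.4 + 15.7)/2 = 25.05 °C
0.408 Ra = 0.408 × 39.9 = 16.2792 mm/d equivalent
ET₀ = 0.0023 × 16.2792 × (25.05 + 17.8) × √18.7 = 0.0023 × 16.2792 × 42.85 × 4.3243 = 6.9379 mm/d
ETc = Kc × ET₀ = 1.09 × 6.9379 = 7.5623 mm/d
Over 10 days: 7.5623 × 10 = 75.623 mm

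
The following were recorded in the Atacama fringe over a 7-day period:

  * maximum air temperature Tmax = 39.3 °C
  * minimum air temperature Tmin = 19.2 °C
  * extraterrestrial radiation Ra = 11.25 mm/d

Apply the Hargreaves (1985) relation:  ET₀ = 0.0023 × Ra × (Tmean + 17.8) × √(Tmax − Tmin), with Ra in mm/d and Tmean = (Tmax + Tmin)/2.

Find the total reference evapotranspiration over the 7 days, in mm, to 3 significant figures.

Tmean = (39.3 + 19.2)/2 = 29.25 °C
ET₀ = 0.0023 × 11.25 × (29.25 + 17.8) × √20.1 = 0.0023 × 11.25 × 47.05 × 4.4833 = 5.4581 mm/d
Over 7 days: 5.4581 × 7 = 38.207 mm

38.2 mm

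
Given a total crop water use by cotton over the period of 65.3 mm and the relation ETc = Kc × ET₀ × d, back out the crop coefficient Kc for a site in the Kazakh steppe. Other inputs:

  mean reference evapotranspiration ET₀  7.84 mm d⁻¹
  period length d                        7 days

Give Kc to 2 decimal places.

1.19

ETc = Kc × ET₀ × d  ⇒  Kc = ETc / (ET₀ × d)
Kc = 65.3 / (7.84 × 7) = 65.3 / 54.88 = 1.1899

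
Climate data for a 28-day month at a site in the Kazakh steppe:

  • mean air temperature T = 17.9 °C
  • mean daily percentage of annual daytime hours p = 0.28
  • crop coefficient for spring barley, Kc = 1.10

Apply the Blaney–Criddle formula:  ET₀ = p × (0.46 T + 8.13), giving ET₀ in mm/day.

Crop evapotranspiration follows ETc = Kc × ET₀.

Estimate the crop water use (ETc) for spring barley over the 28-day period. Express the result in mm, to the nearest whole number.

ET₀ = 0.28 × (0.46 × 17.9 + 8.13) = 0.28 × 16.364 = 4.5819 mm/d
ETc = Kc × ET₀ = 1.10 × 4.5819 = 5.0401 mm/d
Over 28 days: 5.0401 × 28 = 141.123 mm

141 mm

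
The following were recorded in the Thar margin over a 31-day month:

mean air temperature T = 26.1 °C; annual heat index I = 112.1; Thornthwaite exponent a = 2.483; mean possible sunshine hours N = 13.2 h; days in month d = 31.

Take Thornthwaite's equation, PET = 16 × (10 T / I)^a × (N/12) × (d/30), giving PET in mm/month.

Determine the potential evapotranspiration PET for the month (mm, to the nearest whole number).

148 mm

10T/I = 10 × 26.1 / 112.1 = 2.3283
(10T/I)^a = 2.3283^2.483 = 8.1538
Uncorrected PET = 16 × 8.1538 = 130.461 mm
Correction = (N/12)(d/30) = (13.2/12)(31/30) = 1.1367
PET = 130.461 × 1.1367 = 148.295 mm/month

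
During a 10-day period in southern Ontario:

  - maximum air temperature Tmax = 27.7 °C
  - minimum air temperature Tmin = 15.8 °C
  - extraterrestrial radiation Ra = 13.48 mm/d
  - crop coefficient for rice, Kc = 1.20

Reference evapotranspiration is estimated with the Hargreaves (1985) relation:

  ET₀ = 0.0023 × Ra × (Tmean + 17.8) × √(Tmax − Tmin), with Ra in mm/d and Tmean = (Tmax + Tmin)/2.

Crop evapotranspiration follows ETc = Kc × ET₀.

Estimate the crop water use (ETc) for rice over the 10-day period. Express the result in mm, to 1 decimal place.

Tmean = (27.7 + 15.8)/2 = 21.75 °C
ET₀ = 0.0023 × 13.48 × (21.75 + 17.8) × √11.9 = 0.0023 × 13.48 × 39.55 × 3.4496 = 4.2299 mm/d
ETc = Kc × ET₀ = 1.20 × 4.2299 = 5.0759 mm/d
Over 10 days: 5.0759 × 10 = 50.759 mm

50.8 mm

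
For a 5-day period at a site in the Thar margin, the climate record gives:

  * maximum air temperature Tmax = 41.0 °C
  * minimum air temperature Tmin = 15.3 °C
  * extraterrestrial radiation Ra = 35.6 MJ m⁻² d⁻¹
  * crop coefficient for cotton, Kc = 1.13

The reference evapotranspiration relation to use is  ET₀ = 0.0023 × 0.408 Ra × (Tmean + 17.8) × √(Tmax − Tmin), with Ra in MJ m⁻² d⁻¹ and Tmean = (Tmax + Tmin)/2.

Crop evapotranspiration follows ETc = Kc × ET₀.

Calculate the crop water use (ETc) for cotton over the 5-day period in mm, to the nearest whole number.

Tmean = (41.0 + 15.3)/2 = 28.15 °C
0.408 Ra = 0.408 × 35.6 = 14.5248 mm/d equivalent
ET₀ = 0.0023 × 14.5248 × (28.15 + 17.8) × √25.7 = 0.0023 × 14.5248 × 45.95 × 5.0695 = 7.7820 mm/d
ETc = Kc × ET₀ = 1.13 × 7.7820 = 8.7937 mm/d
Over 5 days: 8.7937 × 5 = 43.969 mm

44 mm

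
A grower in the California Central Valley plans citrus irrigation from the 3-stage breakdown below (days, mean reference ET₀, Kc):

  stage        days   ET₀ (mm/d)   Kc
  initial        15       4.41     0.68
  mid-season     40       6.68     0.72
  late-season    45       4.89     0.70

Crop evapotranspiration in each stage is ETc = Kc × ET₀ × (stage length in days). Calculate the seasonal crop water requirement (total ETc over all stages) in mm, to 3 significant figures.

initial: 0.68 × 4.41 × 15 = 44.98 mm
mid-season: 0.72 × 6.68 × 40 = 192.38 mm
late-season: 0.70 × 4.89 × 45 = 154.04 mm
Seasonal total = 391.40 mm

391 mm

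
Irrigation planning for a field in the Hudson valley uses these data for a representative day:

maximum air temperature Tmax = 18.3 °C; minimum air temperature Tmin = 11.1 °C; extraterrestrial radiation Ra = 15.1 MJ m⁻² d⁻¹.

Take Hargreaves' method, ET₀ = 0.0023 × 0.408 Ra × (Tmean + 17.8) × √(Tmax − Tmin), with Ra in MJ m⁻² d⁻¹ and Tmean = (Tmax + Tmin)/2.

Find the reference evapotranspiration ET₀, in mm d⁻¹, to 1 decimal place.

1.2 mm d⁻¹

Tmean = (18.3 + 11.1)/2 = 14.70 °C
0.408 Ra = 0.408 × 15.1 = 6.1608 mm/d equivalent
ET₀ = 0.0023 × 6.1608 × (14.70 + 17.8) × √7.2 = 0.0023 × 6.1608 × 32.50 × 2.6833 = 1.2357 mm/d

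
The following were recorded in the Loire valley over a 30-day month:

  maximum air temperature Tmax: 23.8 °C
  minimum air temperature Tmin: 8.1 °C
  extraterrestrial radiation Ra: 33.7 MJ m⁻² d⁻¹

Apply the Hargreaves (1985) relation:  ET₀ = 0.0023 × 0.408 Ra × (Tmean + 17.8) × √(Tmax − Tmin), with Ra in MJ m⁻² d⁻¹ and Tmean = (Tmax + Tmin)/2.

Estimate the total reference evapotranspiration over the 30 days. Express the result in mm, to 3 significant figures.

127 mm

Tmean = (23.8 + 8.1)/2 = 15.95 °C
0.408 Ra = 0.408 × 33.7 = 13.7496 mm/d equivalent
ET₀ = 0.0023 × 13.7496 × (15.95 + 17.8) × √15.7 = 0.0023 × 13.7496 × 33.75 × 3.9623 = 4.2290 mm/d
Over 30 days: 4.2290 × 30 = 126.870 mm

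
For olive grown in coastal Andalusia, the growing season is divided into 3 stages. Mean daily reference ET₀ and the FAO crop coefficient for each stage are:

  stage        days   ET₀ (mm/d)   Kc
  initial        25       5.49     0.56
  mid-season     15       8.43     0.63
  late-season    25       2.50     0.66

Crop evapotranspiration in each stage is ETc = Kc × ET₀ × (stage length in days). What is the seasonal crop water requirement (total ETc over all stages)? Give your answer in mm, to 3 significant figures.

198 mm

initial: 0.56 × 5.49 × 25 = 76.86 mm
mid-season: 0.63 × 8.43 × 15 = 79.66 mm
late-season: 0.66 × 2.50 × 25 = 41.25 mm
Seasonal total = 197.77 mm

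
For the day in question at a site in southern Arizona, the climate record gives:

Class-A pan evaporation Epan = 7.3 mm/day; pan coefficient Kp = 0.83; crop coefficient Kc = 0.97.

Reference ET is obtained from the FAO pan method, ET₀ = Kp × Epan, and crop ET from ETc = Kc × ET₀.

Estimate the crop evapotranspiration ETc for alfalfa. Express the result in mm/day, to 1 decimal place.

ET₀ = 0.83 × 7.3 = 6.0590 mm/d
ETc = Kc × ET₀ = 0.97 × 6.0590 = 5.8772 mm/d

5.9 mm/day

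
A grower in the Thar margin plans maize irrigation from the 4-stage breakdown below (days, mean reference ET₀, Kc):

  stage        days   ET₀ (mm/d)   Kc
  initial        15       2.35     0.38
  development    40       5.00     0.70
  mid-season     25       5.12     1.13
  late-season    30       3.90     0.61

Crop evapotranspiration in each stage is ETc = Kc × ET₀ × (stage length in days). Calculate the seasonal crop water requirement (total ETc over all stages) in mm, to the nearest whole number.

369 mm

initial: 0.38 × 2.35 × 15 = 13.40 mm
development: 0.70 × 5.00 × 40 = 140.00 mm
mid-season: 1.13 × 5.12 × 25 = 144.64 mm
late-season: 0.61 × 3.90 × 30 = 71.37 mm
Seasonal total = 369.41 mm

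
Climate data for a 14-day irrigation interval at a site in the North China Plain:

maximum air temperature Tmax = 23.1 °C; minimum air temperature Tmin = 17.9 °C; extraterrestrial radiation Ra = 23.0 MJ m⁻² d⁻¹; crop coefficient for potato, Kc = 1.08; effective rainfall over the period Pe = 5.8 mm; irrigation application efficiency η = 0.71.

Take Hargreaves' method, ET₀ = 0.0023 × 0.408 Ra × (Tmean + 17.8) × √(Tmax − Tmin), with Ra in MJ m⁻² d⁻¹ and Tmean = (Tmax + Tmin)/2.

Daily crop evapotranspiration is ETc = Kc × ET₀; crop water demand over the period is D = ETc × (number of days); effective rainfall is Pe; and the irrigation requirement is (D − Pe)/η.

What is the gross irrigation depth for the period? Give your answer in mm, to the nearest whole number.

32 mm

Tmean = (23.1 + 17.9)/2 = 20.50 °C
0.408 Ra = 0.408 × 23.0 = 9.3840 mm/d equivalent
ET₀ = 0.0023 × 9.3840 × (20.50 + 17.8) × √5.2 = 0.0023 × 9.3840 × 38.30 × 2.2804 = 1.8851 mm/d
ETc = Kc × ET₀ = 1.08 × 1.8851 = 2.0359 mm/d
Crop demand D = ETc × 14 d = 2.0359 × 14 = 28.503 mm
D − Pe = 28.503 − 5.8 = 22.703 mm
Gross irrigation = 22.703 / 0.71 = 31.976 mm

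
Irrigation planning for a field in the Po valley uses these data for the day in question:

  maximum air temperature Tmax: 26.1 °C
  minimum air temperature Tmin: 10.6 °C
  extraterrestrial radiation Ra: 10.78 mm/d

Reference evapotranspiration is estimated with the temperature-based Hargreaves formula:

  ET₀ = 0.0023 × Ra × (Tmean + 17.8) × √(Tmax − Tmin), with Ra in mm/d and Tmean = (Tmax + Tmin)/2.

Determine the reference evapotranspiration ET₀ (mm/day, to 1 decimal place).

Tmean = (26.1 + 10.6)/2 = 18.35 °C
ET₀ = 0.0023 × 10.78 × (18.35 + 17.8) × √15.5 = 0.0023 × 10.78 × 36.15 × 3.9370 = 3.5287 mm/d

3.5 mm/day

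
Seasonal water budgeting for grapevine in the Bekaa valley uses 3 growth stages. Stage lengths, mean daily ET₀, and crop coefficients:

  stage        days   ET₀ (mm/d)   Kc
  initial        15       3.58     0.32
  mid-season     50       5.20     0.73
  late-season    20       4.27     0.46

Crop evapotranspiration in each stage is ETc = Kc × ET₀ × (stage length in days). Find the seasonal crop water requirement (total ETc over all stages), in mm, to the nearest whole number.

246 mm

initial: 0.32 × 3.58 × 15 = 17.18 mm
mid-season: 0.73 × 5.20 × 50 = 189.80 mm
late-season: 0.46 × 4.27 × 20 = 39.28 mm
Seasonal total = 246.26 mm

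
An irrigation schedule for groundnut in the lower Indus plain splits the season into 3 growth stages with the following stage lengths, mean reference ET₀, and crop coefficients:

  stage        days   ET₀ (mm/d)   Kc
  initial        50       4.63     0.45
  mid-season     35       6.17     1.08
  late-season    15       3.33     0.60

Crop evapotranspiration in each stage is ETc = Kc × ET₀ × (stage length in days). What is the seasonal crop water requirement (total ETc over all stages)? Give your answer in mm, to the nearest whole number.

initial: 0.45 × 4.63 × 50 = 104.18 mm
mid-season: 1.08 × 6.17 × 35 = 233.23 mm
late-season: 0.60 × 3.33 × 15 = 29.97 mm
Seasonal total = 367.38 mm

367 mm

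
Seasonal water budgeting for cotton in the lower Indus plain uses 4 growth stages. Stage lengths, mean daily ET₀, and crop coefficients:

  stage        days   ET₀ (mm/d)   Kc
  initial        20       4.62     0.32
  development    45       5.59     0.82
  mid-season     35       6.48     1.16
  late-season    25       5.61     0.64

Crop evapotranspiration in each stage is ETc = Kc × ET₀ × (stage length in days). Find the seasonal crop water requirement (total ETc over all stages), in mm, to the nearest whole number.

initial: 0.32 × 4.62 × 20 = 29.57 mm
development: 0.82 × 5.59 × 45 = 206.27 mm
mid-season: 1.16 × 6.48 × 35 = 263.09 mm
late-season: 0.64 × 5.61 × 25 = 89.76 mm
Seasonal total = 588.69 mm

589 mm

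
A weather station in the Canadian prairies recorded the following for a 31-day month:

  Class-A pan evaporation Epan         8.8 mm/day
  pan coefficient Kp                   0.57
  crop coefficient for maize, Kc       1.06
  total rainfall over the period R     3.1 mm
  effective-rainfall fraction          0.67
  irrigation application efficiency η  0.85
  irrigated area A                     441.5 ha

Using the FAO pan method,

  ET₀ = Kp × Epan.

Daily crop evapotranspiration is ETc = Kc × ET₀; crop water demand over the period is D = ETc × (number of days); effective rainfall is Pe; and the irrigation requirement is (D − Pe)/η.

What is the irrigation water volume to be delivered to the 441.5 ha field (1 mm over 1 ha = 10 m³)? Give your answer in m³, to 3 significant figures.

ET₀ = 0.57 × 8.8 = 5.0160 mm/d
ETc = Kc × ET₀ = 1.06 × 5.0160 = 5.3170 mm/d
Crop demand D = ETc × 31 d = 5.3170 × 31 = 164.827 mm
Pe = 0.67 × 3.1 = 2.077 mm
D − Pe = 164.827 − 2.077 = 162.750 mm
Gross irrigation = 162.750 / 0.85 = 191.471 mm
Volume = 191.471 mm × 441.5 ha × 10 = 845344.5 m³

845000 m³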